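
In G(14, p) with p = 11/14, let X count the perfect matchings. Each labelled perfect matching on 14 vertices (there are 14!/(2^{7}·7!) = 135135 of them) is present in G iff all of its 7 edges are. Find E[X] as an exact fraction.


K_14 has 14!/(2^{7}·7!) = 135135 labelled perfect matchings.
For each such perfect matching H, let X_H = 1 if all 7 edges of H are present in G. Then P[X_H = 1] = p^{7} = (11/14)^{7} = 19487171/105413504.
By linearity of expectation: E[X] = Σ_H E[X_H] = 135135 · p^{7} = 135135 · 19487171/105413504 = 376199836155/15059072.
Numerically: E[X] ≈ 24982.

E[X] = 135135 · (11/14)^{7} = 376199836155/15059072 ≈ 24982.


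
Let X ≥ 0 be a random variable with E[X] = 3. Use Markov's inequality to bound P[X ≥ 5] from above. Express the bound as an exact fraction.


μ = E[X] = 3, a = 5.
Markov: P[X ≥ 5] ≤ μ/a = (3)/5 = 3/5.
Numerically: ≈ 0.600000.
(Since a = 5 > μ = 3.000000, the bound 3/5 is < 1 and informative.)

P[X ≥ 5] ≤ 3/5 ≈ 0.600000.


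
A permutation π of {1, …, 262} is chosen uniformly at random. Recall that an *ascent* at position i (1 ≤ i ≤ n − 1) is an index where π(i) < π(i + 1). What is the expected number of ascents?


Write X = Σ X_I over i = 1, …, 261, with X_I the indicator of one ascent.
There are 261 indicators.
For each fixed i, the pair (π(i), π(i+1)) is a uniformly random ordered pair of distinct values from {1, …, 262}; by symmetry P[π(i) < π(i+1)] = 1/2.
By linearity: E[X] = 261 · (1/2) = (262 − 1) · (1/2) = 261/2 ≈ 130.50000.

E[X] = 261/2 = 130.50000.


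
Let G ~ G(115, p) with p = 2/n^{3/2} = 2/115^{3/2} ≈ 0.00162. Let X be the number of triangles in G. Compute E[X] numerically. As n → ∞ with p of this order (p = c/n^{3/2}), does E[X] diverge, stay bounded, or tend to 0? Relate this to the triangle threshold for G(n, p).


Number of potential triangles: C(115, 3) = 246905.
Each occurs with probability p³ ≈ (0.00162)³ ≈ 4.26530e-09.
By linearity: E[X] = C(115, 3)·p³ ≈ 246905 · 4.26530e-09 ≈ 0.001.
Since α = 3/2 > 1, p = c/n^{3/2} = o(1/n) is below the triangle threshold p ~ 1/n. Asymptotically E[X] ~ (c³/6)·n^{3(1−α)} = (2³/6)·n^{-1.5} → 0, so by Markov's inequality G has no triangles w.h.p.

E[X] ≈ 0.001; in regime p = Θ(1/n^{3/2}) E[X] tends to 0 (below the triangle threshold p ~ 1/n).


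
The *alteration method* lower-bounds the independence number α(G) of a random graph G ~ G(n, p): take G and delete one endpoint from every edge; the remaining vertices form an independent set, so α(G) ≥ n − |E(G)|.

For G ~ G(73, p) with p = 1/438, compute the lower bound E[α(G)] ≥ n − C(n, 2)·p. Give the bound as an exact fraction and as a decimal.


E[|E(G)|] = C(73, 2)·p = 2628 · (1/438) = 6.
E[α(G)] ≥ n − E[|E(G)|] = 73 − 6 = 67.
Numerically: ≈ 67.000.
(This is only a lower bound; the true E[α(G)] may be larger.)

E[α(G)] ≥ 67 ≈ 67.000.


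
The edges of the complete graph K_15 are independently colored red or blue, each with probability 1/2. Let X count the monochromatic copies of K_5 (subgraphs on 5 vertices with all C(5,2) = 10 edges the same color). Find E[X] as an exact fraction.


Let X = Σ_S X_S over the C(15, 5) = 3003 subsets S of size 5, where X_S = 1 if the K_5 on S is monochromatic.
For a fixed S, the K_5 on S has C(5, 2) = 10 edges. P[all 10 edges red] = (1/2)^10, and likewise for blue, so P[monochromatic] = 2·(1/2)^10 = 2^{1 − 10} = 1/512.
Summing: E[X] = C(15, 5) · 2^{1 − 10} = 3003 · 1/512 = 3003/512.
Numerically: E[X] ≈ 5.865234.

E[X] = C(15,5)·2^(1−C(5,2)) = 3003/512 ≈ 5.865234.


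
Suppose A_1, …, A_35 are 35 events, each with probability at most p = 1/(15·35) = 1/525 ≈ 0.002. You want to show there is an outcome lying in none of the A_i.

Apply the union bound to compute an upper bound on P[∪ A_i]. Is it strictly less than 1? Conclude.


Union bound: P[∪_{i=1}^{35} A_i] ≤ Σ_i P[A_i] ≤ 35·p = 35·(1/525) = 1/15.
Numerically: 1/15 ≈ 0.067.
Is 1/15 < 1? YES.
Since P[∪ A_i] ≤ 1/15 < 1, the complement has P[∩ A_i^c] ≥ 1 − 1/15 = 14/15 > 0, so some outcome avoids every A_i.

35·p = 1/15 ≈ 0.067; existence CERTIFIED by the union bound.


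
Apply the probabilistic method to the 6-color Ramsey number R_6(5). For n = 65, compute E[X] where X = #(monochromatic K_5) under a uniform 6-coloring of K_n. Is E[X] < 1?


E[X] = C(65, 5) · 6^{1 − 10} = 8259888 · 6^{−9} = 8259888/10077696.
As a reduced fraction: E[X] = 172081/209952 ≈ 0.81962.
Is E[X] < 1? YES.
Since E[X] < 1, there exists a 6-coloring of K_{65} with no monochromatic K_5; hence R_6(5) > 65.

E[X] = 172081/209952 ≈ 0.81962; E[X] < 1, so R_6(5) > 65.


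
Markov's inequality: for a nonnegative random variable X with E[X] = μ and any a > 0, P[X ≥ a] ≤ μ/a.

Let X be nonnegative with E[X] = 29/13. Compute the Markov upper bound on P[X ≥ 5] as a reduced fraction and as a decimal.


μ = E[X] = 29/13, a = 5.
Markov: P[X ≥ 5] ≤ μ/a = (29/13)/5 = 29/65.
Numerically: ≈ 0.446.
(Since a = 5 > μ = 2.231, the bound 29/65 is < 1 and informative.)

P[X ≥ 5] ≤ 29/65 ≈ 0.446.


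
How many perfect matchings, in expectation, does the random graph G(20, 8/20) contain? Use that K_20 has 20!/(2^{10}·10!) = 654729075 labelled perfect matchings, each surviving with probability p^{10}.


K_20 has 20!/(2^{10}·10!) = 654729075 labelled perfect matchings.
For each such perfect matching H, let X_H = 1 if all 10 edges of H are present in G. Then P[X_H = 1] = p^{10} = (2/5)^{10} = 1024/9765625.
By linearity of expectation: E[X] = Σ_H E[X_H] = 654729075 · p^{10} = 654729075 · 1024/9765625 = 26817702912/390625.
Numerically: E[X] ≈ 68653.

E[X] = 654729075 · (2/5)^{10} = 26817702912/390625 ≈ 68653.


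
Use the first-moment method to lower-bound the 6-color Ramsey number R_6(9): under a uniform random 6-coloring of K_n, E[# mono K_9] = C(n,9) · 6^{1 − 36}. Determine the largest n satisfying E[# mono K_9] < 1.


We need C(n, 9) · 6^{1 − 36} < 1, i.e. C(n, 9) < 6^{36 − 1} = 1719070799748422591028658176.
Check values of n near the boundary:
  n = 4404: C(4404, 9) = 1703375445537161676647015880; 1703375445537161676647015880 < 1719070799748422591028658176? YES
  n = 4405: C(4405, 9) = 1706862792900636302463627150; 1706862792900636302463627150 < 1719070799748422591028658176? YES
  n = 4406: C(4406, 9) = 1710356485221788389505285700; 1710356485221788389505285700 < 1719070799748422591028658176? YES
  n = 4407: C(4407, 9) = 1713856532599459170657070050; 1713856532599459170657070050 < 1719070799748422591028658176? YES
  n = 4408: C(4408, 9) = 1717362945146264156457459600; 1717362945146264156457459600 < 1719070799748422591028658176? YES
  n = 4409: C(4409, 9) = 1720875732988608787686577131; 1720875732988608787686577131 < 1719070799748422591028658176? NO
The largest n with C(n, 9) < 1719070799748422591028658176 is n = 4408 (where E[X] = 35778394690547169926197075/35813974994758803979763712 ≈ 0.9990065). Hence R_6(9) > 4408, i.e. R_6(9) ≥ 4409.

Largest n = 4408; hence R_6(9) > 4408.


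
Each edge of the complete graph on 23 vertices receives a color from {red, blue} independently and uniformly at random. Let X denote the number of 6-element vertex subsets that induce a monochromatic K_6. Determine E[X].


Let X = Σ_S X_S over the C(23, 6) = 100947 subsets S of size 6, where X_S = 1 if the K_6 on S is monochromatic.
For a fixed S, the K_6 on S has C(6, 2) = 15 edges. P[all 15 edges red] = (1/2)^15, and likewise for blue, so P[monochromatic] = 2·(1/2)^15 = 2^{1 − 15} = 1/16384.
Summing: E[X] = C(23, 6) · 2^{1 − 15} = 100947 · 1/16384 = 100947/16384.
Numerically: E[X] ≈ 6.1613.

E[X] = C(23,6)·2^(1−C(6,2)) = 100947/16384 ≈ 6.1613.


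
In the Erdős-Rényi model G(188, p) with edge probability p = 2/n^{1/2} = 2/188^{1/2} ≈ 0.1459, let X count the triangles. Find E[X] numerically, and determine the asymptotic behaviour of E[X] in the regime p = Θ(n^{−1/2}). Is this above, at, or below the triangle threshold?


Number of potential triangles: C(188, 3) = 1089836.
Each occurs with probability p³ ≈ (0.1459)³ ≈ 3.103510e-03.
By linearity: E[X] = C(188, 3)·p³ ≈ 1089836 · 3.103510e-03 ≈ 3382.3174.
Since α = 1/2 < 1, p = c/n^{1/2} ≫ 1/n is above the triangle threshold p ~ 1/n. Asymptotically E[X] ~ (c³/6)·n^{3(1−α)} = (2³/6)·n^{1.5} → ∞; triangles are abundant w.h.p.

E[X] ≈ 3382.3174; in regime p = Θ(1/n^{1/2}) E[X] diverges (above the triangle threshold p ~ 1/n).


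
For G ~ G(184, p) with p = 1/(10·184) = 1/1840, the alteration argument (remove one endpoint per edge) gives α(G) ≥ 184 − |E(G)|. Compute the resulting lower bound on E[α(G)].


E[|E(G)|] = C(184, 2)·p = 16836 · (1/1840) = 183/20.
E[α(G)] ≥ n − E[|E(G)|] = 184 − 183/20 = 3497/20.
Numerically: ≈ 174.8500.
(This is only a lower bound; the true E[α(G)] may be larger.)

E[α(G)] ≥ 3497/20 ≈ 174.8500.


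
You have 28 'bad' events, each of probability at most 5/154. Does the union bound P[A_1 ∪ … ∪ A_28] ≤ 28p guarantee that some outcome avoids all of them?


Union bound: P[∪_{i=1}^{28} A_i] ≤ Σ_i P[A_i] ≤ 28·p = 28·(5/154) = 10/11.
Numerically: 10/11 ≈ 0.90909.
Is 10/11 < 1? YES.
Since P[∪ A_i] ≤ 10/11 < 1, the complement has P[∩ A_i^c] ≥ 1 − 10/11 = 1/11 > 0, so some outcome avoids every A_i.

28·p = 10/11 ≈ 0.90909; existence CERTIFIED by the union bound.


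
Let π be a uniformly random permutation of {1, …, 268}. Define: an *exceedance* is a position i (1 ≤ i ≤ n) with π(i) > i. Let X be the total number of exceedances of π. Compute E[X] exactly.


Write X = Σ_{i=1}^{268} X_i, where X_i = 1_{π(i) > i}.
For each fixed i, π(i) is uniform over {1, …, 268} (marginal of a uniform permutation), so P[π(i) > i] = (n − i)/n. Summing: Σ_{i=1}^{268} (n − i)/n = (0 + 1 + … + 267)/268 = 268(268 − 1)/(2·268) = (268 − 1)/2.
Hence E[X] = Σ_{i=1}^{268} (268 − i)/268 = 267/2 ≈ 133.500000.

E[X] = 267/2 = 133.500000.


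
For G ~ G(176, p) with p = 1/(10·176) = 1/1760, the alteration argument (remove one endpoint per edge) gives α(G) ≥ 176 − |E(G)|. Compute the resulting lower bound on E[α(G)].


E[|E(G)|] = C(176, 2)·p = 15400 · (1/1760) = 35/4.
E[α(G)] ≥ n − E[|E(G)|] = 176 − 35/4 = 669/4.
Numerically: ≈ 167.25000.
(This is only a lower bound; the true E[α(G)] may be larger.)

E[α(G)] ≥ 669/4 ≈ 167.25000.


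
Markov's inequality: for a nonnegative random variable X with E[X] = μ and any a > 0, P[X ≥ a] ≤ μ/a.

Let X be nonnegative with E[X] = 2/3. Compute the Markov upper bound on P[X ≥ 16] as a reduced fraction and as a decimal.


μ = E[X] = 2/3, a = 16.
Markov: P[X ≥ 16] ≤ μ/a = (2/3)/16 = 1/24.
Numerically: ≈ 0.042.
(Since a = 16 > μ = 0.667, the bound 1/24 is < 1 and informative.)

P[X ≥ 16] ≤ 1/24 ≈ 0.042.


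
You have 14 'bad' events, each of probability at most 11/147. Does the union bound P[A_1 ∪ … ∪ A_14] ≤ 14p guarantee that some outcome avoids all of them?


Union bound: P[∪_{i=1}^{14} A_i] ≤ Σ_i P[A_i] ≤ 14·p = 14·(11/147) = 22/21.
Numerically: 22/21 ≈ 1.0476.
Is 22/21 < 1? NO.
Since the bound 22/21 is ≥ 1, the union bound is uninformative here; it does NOT by itself certify existence.

14·p = 22/21 ≈ 1.0476; existence NOT certified by the union bound.


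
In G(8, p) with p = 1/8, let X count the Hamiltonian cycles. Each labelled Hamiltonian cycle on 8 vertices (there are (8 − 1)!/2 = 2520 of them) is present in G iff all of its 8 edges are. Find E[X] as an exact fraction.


K_8 has (8 − 1)!/2 = 2520 labelled Hamiltonian cycles.
For each such Hamiltonian cycle H, let X_H = 1 if all 8 edges of H are present in G. Then P[X_H = 1] = p^{8} = (1/8)^{8} = 1/16777216.
By linearity: E[X] = Σ_H E[X_H] = 2520 · p^{8} = 2520 · 1/16777216 = 315/2097152.
Numerically: E[X] ≈ 0.0001502.

E[X] = 2520 · (1/8)^{8} = 315/2097152 ≈ 0.0001502.


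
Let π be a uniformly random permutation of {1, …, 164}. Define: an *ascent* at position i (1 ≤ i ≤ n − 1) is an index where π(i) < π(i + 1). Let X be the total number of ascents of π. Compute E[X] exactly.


Write X = Σ X_I over i = 1, …, 163, with X_I the indicator of one ascent.
There are 163 indicators.
For each fixed i, the pair (π(i), π(i+1)) is a uniformly random ordered pair of distinct values from {1, …, 164}; by symmetry P[π(i) < π(i+1)] = 1/2.
By linearity: E[X] = 163 · (1/2) = (164 − 1) · (1/2) = 163/2 ≈ 81.500.

E[X] = 163/2 = 81.500.


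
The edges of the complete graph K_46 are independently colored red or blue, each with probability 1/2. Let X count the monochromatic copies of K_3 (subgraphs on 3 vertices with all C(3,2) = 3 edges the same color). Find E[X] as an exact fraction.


Let X = Σ_S X_S over the C(46, 3) = 15180 subsets S of size 3, where X_S = 1 if the K_3 on S is monochromatic.
For a fixed S, the K_3 on S has C(3, 2) = 3 edges. P[all 3 edges red] = (1/2)^3, and likewise for blue, so P[monochromatic] = 2·(1/2)^3 = 2^{1 − 3} = 1/4.
By linearity: E[X] = C(46, 3) · 2^{1 − 3} = 15180 · 1/4 = 3795.
Numerically: E[X] ≈ 3795.00000.

E[X] = C(46,3)·2^(1−C(3,2)) = 3795 ≈ 3795.00000.


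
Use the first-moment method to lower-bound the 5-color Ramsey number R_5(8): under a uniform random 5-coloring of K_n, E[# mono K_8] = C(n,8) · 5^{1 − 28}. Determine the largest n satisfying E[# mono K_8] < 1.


We need C(n, 8) · 5^{1 − 28} < 1, i.e. C(n, 8) < 5^{28 − 1} = 7450580596923828125.
Check values of n near the boundary:
  n = 861: C(861, 8) = 7250034996615275865; 7250034996615275865 < 7450580596923828125? YES
  n = 862: C(862, 8) = 7317951015318931845; 7317951015318931845 < 7450580596923828125? YES
  n = 863: C(863, 8) = 7386423071602617757; 7386423071602617757 < 7450580596923828125? YES
  n = 864: C(864, 8) = 7455455062926006708; 7455455062926006708 < 7450580596923828125? NO
  n = 865: C(865, 8) = 7525050909487743060; 7525050909487743060 < 7450580596923828125? NO
The largest n with C(n, 8) < 7450580596923828125 is n = 863 (where E[X] = 7386423071602617757/7450580596923828125 ≈ 0.99139). Hence R_5(8) > 863, i.e. R_5(8) ≥ 864.

Largest n = 863; hence R_5(8) > 863.


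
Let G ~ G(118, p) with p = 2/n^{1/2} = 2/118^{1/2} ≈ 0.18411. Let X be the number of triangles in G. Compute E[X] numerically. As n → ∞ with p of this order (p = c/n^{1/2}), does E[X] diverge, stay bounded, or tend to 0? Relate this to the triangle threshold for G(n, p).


Number of potential triangles: C(118, 3) = 266916.
Each occurs with probability p³ ≈ (0.18411)³ ≈ 6.2411839e-03.
By linearity: E[X] = C(118, 3)·p³ ≈ 266916 · 6.2411839e-03 ≈ 1665.87183.
Since α = 1/2 < 1, p = c/n^{1/2} ≫ 1/n is above the triangle threshold p ~ 1/n. Asymptotically E[X] ~ (c³/6)·n^{3(1−α)} = (2³/6)·n^{1.5} → ∞; triangles are abundant w.h.p.

E[X] ≈ 1665.87183; in regime p = Θ(1/n^{1/2}) E[X] diverges (above the triangle threshold p ~ 1/n).


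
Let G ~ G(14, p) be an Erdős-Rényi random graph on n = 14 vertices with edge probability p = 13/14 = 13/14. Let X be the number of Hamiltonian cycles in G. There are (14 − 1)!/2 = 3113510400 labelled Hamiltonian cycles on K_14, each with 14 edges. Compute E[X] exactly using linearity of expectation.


K_14 has (14 − 1)!/2 = 3113510400 labelled Hamiltonian cycles.
For each such Hamiltonian cycle H, let X_H = 1 if all 14 edges of H are present in G. Then P[X_H = 1] = p^{14} = (13/14)^{14} = 3937376385699289/11112006825558016.
Summing the indicators: E[X] = Σ_H E[X_H] = 3113510400 · p^{14} = 3113510400 · 3937376385699289/11112006825558016 = 3420497300666614836525/3100448333024.
Numerically: E[X] ≈ 1.1e+09.

E[X] = 3113510400 · (13/14)^{14} = 3420497300666614836525/3100448333024 ≈ 1.1e+09.


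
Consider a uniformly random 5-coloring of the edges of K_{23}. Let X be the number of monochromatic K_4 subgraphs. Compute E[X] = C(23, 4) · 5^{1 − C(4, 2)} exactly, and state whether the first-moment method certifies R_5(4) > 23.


E[X] = C(23, 4) · 5^{1 − 6} = 8855 · 5^{−5} = 8855/3125.
As a reduced fraction: E[X] = 1771/625 ≈ 2.8336.
Is E[X] < 1? NO.
Since E[X] ≥ 1, the first-moment bound is inconclusive at n = 23; it does NOT by itself certify R_5(4) > 23.

E[X] = 1771/625 ≈ 2.8336; E[X] ≥ 1; first-moment method inconclusive here.


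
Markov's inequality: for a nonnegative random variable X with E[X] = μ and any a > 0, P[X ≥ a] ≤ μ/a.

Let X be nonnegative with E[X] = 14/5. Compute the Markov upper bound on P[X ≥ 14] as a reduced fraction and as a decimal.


μ = E[X] = 14/5, a = 14.
Markov: P[X ≥ 14] ≤ μ/a = (14/5)/14 = 1/5.
Numerically: ≈ 0.2000.
(Since a = 14 > μ = 2.8000, the bound 1/5 is < 1 and informative.)

P[X ≥ 14] ≤ 1/5 ≈ 0.2000.


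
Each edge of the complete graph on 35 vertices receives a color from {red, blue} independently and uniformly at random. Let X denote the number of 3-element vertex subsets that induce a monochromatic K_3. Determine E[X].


Let X = Σ_S X_S over the C(35, 3) = 6545 subsets S of size 3, where X_S = 1 if the K_3 on S is monochromatic.
For a fixed S, the K_3 on S has C(3, 2) = 3 edges. P[all 3 edges red] = (1/2)^3, and likewise for blue, so P[monochromatic] = 2·(1/2)^3 = 2^{1 − 3} = 1/4.
By linearity of expectation: E[X] = C(35, 3) · 2^{1 − 3} = 6545 · 1/4 = 6545/4.
Numerically: E[X] ≈ 1636.25000.

E[X] = C(35,3)·2^(1−C(3,2)) = 6545/4 ≈ 1636.25000.


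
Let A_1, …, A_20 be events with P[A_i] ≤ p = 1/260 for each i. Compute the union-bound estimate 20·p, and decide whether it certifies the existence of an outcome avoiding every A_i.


Union bound: P[∪_{i=1}^{20} A_i] ≤ Σ_i P[A_i] ≤ 20·p = 20·(1/260) = 1/13.
Numerically: 1/13 ≈ 0.076923.
Is 1/13 < 1? YES.
Since P[∪ A_i] ≤ 1/13 < 1, the complement has P[∩ A_i^c] ≥ 1 − 1/13 = 12/13 > 0, so some outcome avoids every A_i.

20·p = 1/13 ≈ 0.076923; existence CERTIFIED by the union bound.


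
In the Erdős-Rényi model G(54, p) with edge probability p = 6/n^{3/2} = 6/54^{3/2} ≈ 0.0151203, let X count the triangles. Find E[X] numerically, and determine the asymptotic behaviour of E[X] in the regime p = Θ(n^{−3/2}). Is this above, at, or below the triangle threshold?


Number of potential triangles: C(54, 3) = 24804.
Each occurs with probability p³ ≈ (0.0151203)³ ≈ 3.45686032e-06.
By linearity: E[X] = C(54, 3)·p³ ≈ 24804 · 3.45686032e-06 ≈ 0.085744.
Since α = 3/2 > 1, p = c/n^{3/2} = o(1/n) is below the triangle threshold p ~ 1/n. Asymptotically E[X] ~ (c³/6)·n^{3(1−α)} = (6³/6)·n^{-1.5} → 0, so by Markov's inequality G has no triangles w.h.p.

E[X] ≈ 0.085744; in regime p = Θ(1/n^{3/2}) E[X] tends to 0 (below the triangle threshold p ~ 1/n).


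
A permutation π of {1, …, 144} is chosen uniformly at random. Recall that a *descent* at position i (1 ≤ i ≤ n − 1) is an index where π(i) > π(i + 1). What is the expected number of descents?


Write X = Σ X_I over i = 1, …, 143, with X_I the indicator of one descent.
There are 143 indicators.
For each fixed i, the pair (π(i), π(i+1)) is a uniformly random ordered pair of distinct values from {1, …, 144}; by symmetry P[π(i) > π(i+1)] = 1/2.
By linearity: E[X] = 143 · (1/2) = (144 − 1) · (1/2) = 143/2 ≈ 71.5000.

E[X] = 143/2 = 71.5000.


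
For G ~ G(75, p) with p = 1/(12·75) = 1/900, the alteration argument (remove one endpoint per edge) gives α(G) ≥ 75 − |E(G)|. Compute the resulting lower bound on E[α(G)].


E[|E(G)|] = C(75, 2)·p = 2775 · (1/900) = 37/12.
E[α(G)] ≥ n − E[|E(G)|] = 75 − 37/12 = 863/12.
Numerically: ≈ 71.9167.
(This is only a lower bound; the true E[α(G)] may be larger.)

E[α(G)] ≥ 863/12 ≈ 71.9167.


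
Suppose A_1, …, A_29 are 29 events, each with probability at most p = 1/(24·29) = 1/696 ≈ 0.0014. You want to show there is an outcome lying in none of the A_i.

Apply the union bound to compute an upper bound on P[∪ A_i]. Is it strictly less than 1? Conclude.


Union bound: P[∪_{i=1}^{29} A_i] ≤ Σ_i P[A_i] ≤ 29·p = 29·(1/696) = 1/24.
Numerically: 1/24 ≈ 0.0417.
Is 1/24 < 1? YES.
Since P[∪ A_i] ≤ 1/24 < 1, the complement has P[∩ A_i^c] ≥ 1 − 1/24 = 23/24 > 0, so some outcome avoids every A_i.

29·p = 1/24 ≈ 0.0417; existence CERTIFIED by the union bound.


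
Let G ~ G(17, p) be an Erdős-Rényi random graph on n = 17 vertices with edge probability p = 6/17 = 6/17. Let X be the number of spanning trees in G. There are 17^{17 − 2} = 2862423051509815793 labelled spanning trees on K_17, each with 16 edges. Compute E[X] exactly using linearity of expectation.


K_17 has 17^{17 − 2} = 2862423051509815793 labelled spanning trees.
For each such spanning tree H, let X_H = 1 if all 16 edges of H are present in G. Then P[X_H = 1] = p^{16} = (6/17)^{16} = 2821109907456/48661191875666868481.
By linearity of expectation: E[X] = Σ_H E[X_H] = 2862423051509815793 · p^{16} = 2862423051509815793 · 2821109907456/48661191875666868481 = 2821109907456/17.
Numerically: E[X] ≈ 1.659e+11.

E[X] = 2862423051509815793 · (6/17)^{16} = 2821109907456/17 ≈ 1.659e+11.


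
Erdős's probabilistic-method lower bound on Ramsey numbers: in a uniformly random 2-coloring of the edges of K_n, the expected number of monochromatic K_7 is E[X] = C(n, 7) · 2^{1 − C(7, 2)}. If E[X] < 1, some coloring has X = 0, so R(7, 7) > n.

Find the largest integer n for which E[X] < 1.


We need C(n, 7) · 2^{1 − 21} < 1, i.e. C(n, 7) < 2^{21 − 1} = 1048576.
Check values of n near the boundary:
  n = 25: C(25, 7) = 480700; 480700 < 1048576? YES
  n = 26: C(26, 7) = 657800; 657800 < 1048576? YES
  n = 27: C(27, 7) = 888030; 888030 < 1048576? YES
  n = 28: C(28, 7) = 1184040; 1184040 < 1048576? NO
  n = 29: C(29, 7) = 1560780; 1560780 < 1048576? NO
The largest n with C(n, 7) < 1048576 is n = 27 (where E[X] = 444015/524288 ≈ 0.847). Hence R(7, 7) > 27, i.e. R(7, 7) ≥ 28.

Largest n = 27; hence R(7, 7) > 27.


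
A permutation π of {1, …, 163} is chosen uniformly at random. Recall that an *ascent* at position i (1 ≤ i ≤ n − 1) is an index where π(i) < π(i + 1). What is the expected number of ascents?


Write X = Σ X_I over i = 1, …, 162, with X_I the indicator of one ascent.
There are 162 indicators.
For each fixed i, the pair (π(i), π(i+1)) is a uniformly random ordered pair of distinct values from {1, …, 163}; by symmetry P[π(i) < π(i+1)] = 1/2.
By linearity: E[X] = 162 · (1/2) = (163 − 1) · (1/2) = 81 ≈ 81.000000.

E[X] = 81 = 81.000000.


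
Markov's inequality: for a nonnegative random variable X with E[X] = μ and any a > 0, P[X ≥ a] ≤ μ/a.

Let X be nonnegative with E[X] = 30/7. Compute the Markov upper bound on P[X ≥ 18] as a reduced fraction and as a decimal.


μ = E[X] = 30/7, a = 18.
Markov: P[X ≥ 18] ≤ μ/a = (30/7)/18 = 5/21.
Numerically: ≈ 0.238095.
(Since a = 18 > μ = 4.285714, the bound 5/21 is < 1 and informative.)

P[X ≥ 18] ≤ 5/21 ≈ 0.238095.


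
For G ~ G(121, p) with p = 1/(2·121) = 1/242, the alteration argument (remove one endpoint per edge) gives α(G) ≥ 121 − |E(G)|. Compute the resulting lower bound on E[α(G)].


E[|E(G)|] = C(121, 2)·p = 7260 · (1/242) = 30.
E[α(G)] ≥ n − E[|E(G)|] = 121 − 30 = 91.
Numerically: ≈ 91.000000.
(This is only a lower bound; the true E[α(G)] may be larger.)

E[α(G)] ≥ 91 ≈ 91.000000.


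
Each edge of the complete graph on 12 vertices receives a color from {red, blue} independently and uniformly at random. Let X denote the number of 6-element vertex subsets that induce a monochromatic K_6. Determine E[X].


Let X = Σ_S X_S over the C(12, 6) = 924 subsets S of size 6, where X_S = 1 if the K_6 on S is monochromatic.
For a fixed S, the K_6 on S has C(6, 2) = 15 edges. P[all 15 edges red] = (1/2)^15, and likewise for blue, so P[monochromatic] = 2·(1/2)^15 = 2^{1 − 15} = 1/16384.
By linearity of expectation: E[X] = C(12, 6) · 2^{1 − 15} = 924 · 1/16384 = 231/4096.
Numerically: E[X] ≈ 0.056.

E[X] = C(12,6)·2^(1−C(6,2)) = 231/4096 ≈ 0.056.


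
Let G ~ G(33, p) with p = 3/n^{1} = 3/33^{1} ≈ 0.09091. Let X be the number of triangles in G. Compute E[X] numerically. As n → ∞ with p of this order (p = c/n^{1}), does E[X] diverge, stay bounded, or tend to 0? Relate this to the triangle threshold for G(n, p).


Number of potential triangles: C(33, 3) = 5456.
Each occurs with probability p³ ≈ (0.09091)³ ≈ 7.513148e-04.
By linearity: E[X] = C(33, 3)·p³ ≈ 5456 · 7.513148e-04 ≈ 4.0992.
Here α = 1, so p = 3/n is exactly at the triangle threshold p ~ 1/n. Asymptotically E[X] → c³/6 = 3³/6 = 9/2 ≈ 4.5000, a bounded constant. In this regime the triangle count is asymptotically Poisson(c³/6).

E[X] ≈ 4.0992; in regime p = Θ(1/n^{1}) E[X] stays bounded (at the triangle threshold p ~ 1/n).


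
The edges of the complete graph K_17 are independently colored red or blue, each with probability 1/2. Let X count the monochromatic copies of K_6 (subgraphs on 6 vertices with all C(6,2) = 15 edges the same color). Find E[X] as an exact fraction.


Let X = Σ_S X_S over the C(17, 6) = 12376 subsets S of size 6, where X_S = 1 if the K_6 on S is monochromatic.
For a fixed S, the K_6 on S has C(6, 2) = 15 edges. P[all 15 edges red] = (1/2)^15, and likewise for blue, so P[monochromatic] = 2·(1/2)^15 = 2^{1 − 15} = 1/16384.
Summing: E[X] = C(17, 6) · 2^{1 − 15} = 12376 · 1/16384 = 1547/2048.
Numerically: E[X] ≈ 0.755371.

E[X] = C(17,6)·2^(1−C(6,2)) = 1547/2048 ≈ 0.755371.


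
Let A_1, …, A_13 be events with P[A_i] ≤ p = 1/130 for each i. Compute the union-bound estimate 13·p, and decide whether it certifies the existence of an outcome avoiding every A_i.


Union bound: P[∪_{i=1}^{13} A_i] ≤ Σ_i P[A_i] ≤ 13·p = 13·(1/130) = 1/10.
Numerically: 1/10 ≈ 0.100000.
Is 1/10 < 1? YES.
Since P[∪ A_i] ≤ 1/10 < 1, the complement has P[∩ A_i^c] ≥ 1 − 1/10 = 9/10 > 0, so some outcome avoids every A_i.

13·p = 1/10 ≈ 0.100000; existence CERTIFIED by the union bound.


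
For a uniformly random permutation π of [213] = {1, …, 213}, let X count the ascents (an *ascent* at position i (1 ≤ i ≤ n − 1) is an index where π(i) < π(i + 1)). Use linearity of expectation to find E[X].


Write X = Σ X_I over i = 1, …, 212, with X_I the indicator of one ascent.
There are 212 indicators.
For each fixed i, the pair (π(i), π(i+1)) is a uniformly random ordered pair of distinct values from {1, …, 213}; by symmetry P[π(i) < π(i+1)] = 1/2.
By linearity: E[X] = 212 · (1/2) = (213 − 1) · (1/2) = 106 ≈ 106.000.

E[X] = 106 = 106.000.


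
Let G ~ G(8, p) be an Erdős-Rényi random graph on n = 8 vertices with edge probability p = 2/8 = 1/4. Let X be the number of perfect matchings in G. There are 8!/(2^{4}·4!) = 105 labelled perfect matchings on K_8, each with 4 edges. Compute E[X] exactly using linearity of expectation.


K_8 has 8!/(2^{4}·4!) = 105 labelled perfect matchings.
For each such perfect matching H, let X_H = 1 if all 4 edges of H are present in G. Then P[X_H = 1] = p^{4} = (1/4)^{4} = 1/256.
Summing the indicators: E[X] = Σ_H E[X_H] = 105 · p^{4} = 105 · 1/256 = 105/256.
Numerically: E[X] ≈ 0.41016.

E[X] = 105 · (1/4)^{4} = 105/256 ≈ 0.41016.


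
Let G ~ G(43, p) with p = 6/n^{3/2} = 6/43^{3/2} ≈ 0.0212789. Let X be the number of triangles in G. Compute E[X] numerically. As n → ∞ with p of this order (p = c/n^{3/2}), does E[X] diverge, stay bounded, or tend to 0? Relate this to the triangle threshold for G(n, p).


Number of potential triangles: C(43, 3) = 12341.
Each occurs with probability p³ ≈ (0.0212789)³ ≈ 9.63486649e-06.
By linearity: E[X] = C(43, 3)·p³ ≈ 12341 · 9.63486649e-06 ≈ 0.118904.
Since α = 3/2 > 1, p = c/n^{3/2} = o(1/n) is below the triangle threshold p ~ 1/n. Asymptotically E[X] ~ (c³/6)·n^{3(1−α)} = (6³/6)·n^{-1.5} → 0, so by Markov's inequality G has no triangles w.h.p.

E[X] ≈ 0.118904; in regime p = Θ(1/n^{3/2}) E[X] tends to 0 (below the triangle threshold p ~ 1/n).


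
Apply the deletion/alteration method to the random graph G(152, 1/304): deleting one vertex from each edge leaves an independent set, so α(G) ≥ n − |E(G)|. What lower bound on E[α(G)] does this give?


E[|E(G)|] = C(152, 2)·p = 11476 · (1/304) = 151/4.
E[α(G)] ≥ n − E[|E(G)|] = 152 − 151/4 = 457/4.
Numerically: ≈ 114.25000.
(This is only a lower bound; the true E[α(G)] may be larger.)

E[α(G)] ≥ 457/4 ≈ 114.25000.


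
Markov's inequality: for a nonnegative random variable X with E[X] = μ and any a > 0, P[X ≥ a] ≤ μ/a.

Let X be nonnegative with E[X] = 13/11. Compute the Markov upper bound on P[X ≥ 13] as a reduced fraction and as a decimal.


μ = E[X] = 13/11, a = 13.
Markov: P[X ≥ 13] ≤ μ/a = (13/11)/13 = 1/11.
Numerically: ≈ 0.0909.
(Since a = 13 > μ = 1.1818, the bound 1/11 is < 1 and informative.)

P[X ≥ 13] ≤ 1/11 ≈ 0.0909.


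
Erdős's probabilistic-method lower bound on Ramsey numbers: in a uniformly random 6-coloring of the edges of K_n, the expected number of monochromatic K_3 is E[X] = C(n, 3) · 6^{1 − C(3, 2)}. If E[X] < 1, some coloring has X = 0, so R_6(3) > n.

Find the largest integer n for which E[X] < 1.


We need C(n, 3) · 6^{1 − 3} < 1, i.e. C(n, 3) < 6^{3 − 1} = 36.
Check values of n near the boundary:
  n = 6: C(6, 3) = 20; 20 < 36? YES
  n = 7: C(7, 3) = 35; 35 < 36? YES
  n = 8: C(8, 3) = 56; 56 < 36? NO
  n = 9: C(9, 3) = 84; 84 < 36? NO
  n = 10: C(10, 3) = 120; 120 < 36? NO
The largest n with C(n, 3) < 36 is n = 7 (where E[X] = 35/36 ≈ 0.97222). Hence R_6(3) > 7, i.e. R_6(3) ≥ 8.

Largest n = 7; hence R_6(3) > 7.


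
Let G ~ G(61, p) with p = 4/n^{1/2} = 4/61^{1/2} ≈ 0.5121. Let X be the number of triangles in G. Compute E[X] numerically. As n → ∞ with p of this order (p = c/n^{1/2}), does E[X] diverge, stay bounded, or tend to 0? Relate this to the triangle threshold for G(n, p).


Number of potential triangles: C(61, 3) = 35990.
Each occurs with probability p³ ≈ (0.5121)³ ≈ 1.343338e-01.
By linearity: E[X] = C(61, 3)·p³ ≈ 35990 · 1.343338e-01 ≈ 4834.6726.
Since α = 1/2 < 1, p = c/n^{1/2} ≫ 1/n is above the triangle threshold p ~ 1/n. Asymptotically E[X] ~ (c³/6)·n^{3(1−α)} = (4³/6)·n^{1.5} → ∞; triangles are abundant w.h.p.

E[X] ≈ 4834.6726; in regime p = Θ(1/n^{1/2}) E[X] diverges (above the triangle threshold p ~ 1/n).


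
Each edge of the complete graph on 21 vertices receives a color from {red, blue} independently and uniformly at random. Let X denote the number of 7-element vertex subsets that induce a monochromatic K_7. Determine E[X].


Let X = Σ_S X_S over the C(21, 7) = 116280 subsets S of size 7, where X_S = 1 if the K_7 on S is monochromatic.
For a fixed S, the K_7 on S has C(7, 2) = 21 edges. P[all 21 edges red] = (1/2)^21, and likewise for blue, so P[monochromatic] = 2·(1/2)^21 = 2^{1 − 21} = 1/1048576.
Summing: E[X] = C(21, 7) · 2^{1 − 21} = 116280 · 1/1048576 = 14535/131072.
Numerically: E[X] ≈ 0.11089.

E[X] = C(21,7)·2^(1−C(7,2)) = 14535/131072 ≈ 0.11089.


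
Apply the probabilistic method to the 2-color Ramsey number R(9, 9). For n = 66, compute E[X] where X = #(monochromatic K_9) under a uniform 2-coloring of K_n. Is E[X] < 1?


E[X] = C(66, 9) · 2^{1 − 36} = 37014131440 · 2^{−35} = 37014131440/34359738368.
As a reduced fraction: E[X] = 2313383215/2147483648 ≈ 1.077253.
Is E[X] < 1? NO.
Since E[X] ≥ 1, the first-moment bound is inconclusive at n = 66; it does NOT by itself certify R(9, 9) > 66.

E[X] = 2313383215/2147483648 ≈ 1.077253; E[X] ≥ 1; first-moment method inconclusive here.


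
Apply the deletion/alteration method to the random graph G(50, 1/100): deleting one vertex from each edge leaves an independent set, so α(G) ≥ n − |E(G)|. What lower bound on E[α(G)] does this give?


E[|E(G)|] = C(50, 2)·p = 1225 · (1/100) = 49/4.
E[α(G)] ≥ n − E[|E(G)|] = 50 − 49/4 = 151/4.
Numerically: ≈ 37.750000.
(This is only a lower bound; the true E[α(G)] may be larger.)

E[α(G)] ≥ 151/4 ≈ 37.750000.


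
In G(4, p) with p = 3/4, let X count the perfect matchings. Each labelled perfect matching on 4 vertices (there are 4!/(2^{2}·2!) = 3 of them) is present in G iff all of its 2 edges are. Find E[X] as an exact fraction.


K_4 has 4!/(2^{2}·2!) = 3 labelled perfect matchings.
For each such perfect matching H, let X_H = 1 if all 2 edges of H are present in G. Then P[X_H = 1] = p^{2} = (3/4)^{2} = 9/16.
Summing the indicators: E[X] = Σ_H E[X_H] = 3 · p^{2} = 3 · 9/16 = 27/16.
Numerically: E[X] ≈ 1.6875.

E[X] = 3 · (3/4)^{2} = 27/16 ≈ 1.6875.


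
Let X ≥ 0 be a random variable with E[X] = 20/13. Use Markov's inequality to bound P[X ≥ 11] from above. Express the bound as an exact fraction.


μ = E[X] = 20/13, a = 11.
Markov: P[X ≥ 11] ≤ μ/a = (20/13)/11 = 20/143.
Numerically: ≈ 0.139860.
(Since a = 11 > μ = 1.538462, the bound 20/143 is < 1 and informative.)

P[X ≥ 11] ≤ 20/143 ≈ 0.139860.


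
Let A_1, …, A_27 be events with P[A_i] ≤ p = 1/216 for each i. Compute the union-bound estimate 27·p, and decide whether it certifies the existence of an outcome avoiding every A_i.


Union bound: P[∪_{i=1}^{27} A_i] ≤ Σ_i P[A_i] ≤ 27·p = 27·(1/216) = 1/8.
Numerically: 1/8 ≈ 0.1250.
Is 1/8 < 1? YES.
Since P[∪ A_i] ≤ 1/8 < 1, the complement has P[∩ A_i^c] ≥ 1 − 1/8 = 7/8 > 0, so some outcome avoids every A_i.

27·p = 1/8 ≈ 0.1250; existence CERTIFIED by the union bound.


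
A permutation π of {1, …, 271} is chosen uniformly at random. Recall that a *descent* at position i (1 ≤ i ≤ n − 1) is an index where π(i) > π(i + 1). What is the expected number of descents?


Write X = Σ X_I over i = 1, …, 270, with X_I the indicator of one descent.
There are 270 indicators.
For each fixed i, the pair (π(i), π(i+1)) is a uniformly random ordered pair of distinct values from {1, …, 271}; by symmetry P[π(i) > π(i+1)] = 1/2.
By linearity: E[X] = 270 · (1/2) = (271 − 1) · (1/2) = 135 ≈ 135.00000.

E[X] = 135 = 135.00000.


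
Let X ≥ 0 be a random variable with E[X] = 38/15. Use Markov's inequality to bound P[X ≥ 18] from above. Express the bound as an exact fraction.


μ = E[X] = 38/15, a = 18.
Markov: P[X ≥ 18] ≤ μ/a = (38/15)/18 = 19/135.
Numerically: ≈ 0.1407.
(Since a = 18 > μ = 2.5333, the bound 19/135 is < 1 and informative.)

P[X ≥ 18] ≤ 19/135 ≈ 0.1407.


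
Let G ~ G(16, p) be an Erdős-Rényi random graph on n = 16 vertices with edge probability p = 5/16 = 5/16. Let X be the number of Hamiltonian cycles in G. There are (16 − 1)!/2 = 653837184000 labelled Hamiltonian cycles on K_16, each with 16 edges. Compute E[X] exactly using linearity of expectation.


K_16 has (16 − 1)!/2 = 653837184000 labelled Hamiltonian cycles.
For each such Hamiltonian cycle H, let X_H = 1 if all 16 edges of H are present in G. Then P[X_H = 1] = p^{16} = (5/16)^{16} = 152587890625/18446744073709551616.
By linearity: E[X] = Σ_H E[X_H] = 653837184000 · p^{16} = 653837184000 · 152587890625/18446744073709551616 = 97429332733154296875/18014398509481984.
Numerically: E[X] ≈ 5408.

E[X] = 653837184000 · (5/16)^{16} = 97429332733154296875/18014398509481984 ≈ 5408.


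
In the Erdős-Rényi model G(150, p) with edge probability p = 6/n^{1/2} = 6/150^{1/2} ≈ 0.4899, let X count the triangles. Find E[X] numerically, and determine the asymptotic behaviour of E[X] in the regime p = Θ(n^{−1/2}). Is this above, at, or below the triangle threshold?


Number of potential triangles: C(150, 3) = 551300.
Each occurs with probability p³ ≈ (0.4899)³ ≈ 1.175755e-01.
By linearity: E[X] = C(150, 3)·p³ ≈ 551300 · 1.175755e-01 ≈ 64819.3774.
Since α = 1/2 < 1, p = c/n^{1/2} ≫ 1/n is above the triangle threshold p ~ 1/n. Asymptotically E[X] ~ (c³/6)·n^{3(1−α)} = (6³/6)·n^{1.5} → ∞; triangles are abundant w.h.p.

E[X] ≈ 64819.3774; in regime p = Θ(1/n^{1/2}) E[X] diverges (above the triangle threshold p ~ 1/n).


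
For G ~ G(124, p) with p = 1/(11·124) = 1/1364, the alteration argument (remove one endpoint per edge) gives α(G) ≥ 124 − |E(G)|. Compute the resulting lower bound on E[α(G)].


E[|E(G)|] = C(124, 2)·p = 7626 · (1/1364) = 123/22.
E[α(G)] ≥ n − E[|E(G)|] = 124 − 123/22 = 2605/22.
Numerically: ≈ 118.409091.
(This is only a lower bound; the true E[α(G)] may be larger.)

E[α(G)] ≥ 2605/22 ≈ 118.409091.


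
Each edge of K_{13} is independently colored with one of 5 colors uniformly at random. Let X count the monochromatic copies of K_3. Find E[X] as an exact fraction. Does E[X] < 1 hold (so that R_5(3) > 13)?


E[X] = C(13, 3) · 5^{1 − 3} = 286 · 5^{−2} = 286/25.
As a reduced fraction: E[X] = 286/25 ≈ 11.44000.
Is E[X] < 1? NO.
Since E[X] ≥ 1, the first-moment bound is inconclusive at n = 13; it does NOT by itself certify R_5(3) > 13.

E[X] = 286/25 ≈ 11.44000; E[X] ≥ 1; first-moment method inconclusive here.


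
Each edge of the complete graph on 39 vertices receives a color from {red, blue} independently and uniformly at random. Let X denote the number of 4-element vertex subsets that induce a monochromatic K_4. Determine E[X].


Let X = Σ_S X_S over the C(39, 4) = 82251 subsets S of size 4, where X_S = 1 if the K_4 on S is monochromatic.
For a fixed S, the K_4 on S has C(4, 2) = 6 edges. P[all 6 edges red] = (1/2)^6, and likewise for blue, so P[monochromatic] = 2·(1/2)^6 = 2^{1 − 6} = 1/32.
By linearity: E[X] = C(39, 4) · 2^{1 − 6} = 82251 · 1/32 = 82251/32.
Numerically: E[X] ≈ 2570.344.

E[X] = C(39,4)·2^(1−C(4,2)) = 82251/32 ≈ 2570.344.


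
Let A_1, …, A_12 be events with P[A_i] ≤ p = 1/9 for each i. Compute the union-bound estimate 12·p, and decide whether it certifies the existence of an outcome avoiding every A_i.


Union bound: P[∪_{i=1}^{12} A_i] ≤ Σ_i P[A_i] ≤ 12·p = 12·(1/9) = 4/3.
Numerically: 4/3 ≈ 1.333.
Is 4/3 < 1? NO.
Since the bound 4/3 is ≥ 1, the union bound is uninformative here; it does NOT by itself certify existence.

12·p = 4/3 ≈ 1.333; existence NOT certified by the union bound.


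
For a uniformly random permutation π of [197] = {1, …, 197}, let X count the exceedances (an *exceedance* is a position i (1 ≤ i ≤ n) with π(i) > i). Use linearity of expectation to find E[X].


Write X = Σ_{i=1}^{197} X_i, where X_i = 1_{π(i) > i}.
For each fixed i, π(i) is uniform over {1, …, 197} (marginal of a uniform permutation), so P[π(i) > i] = (n − i)/n. Summing: Σ_{i=1}^{197} (n − i)/n = (0 + 1 + … + 196)/197 = 197(197 − 1)/(2·197) = (197 − 1)/2.
Hence E[X] = Σ_{i=1}^{197} (197 − i)/197 = 98 ≈ 98.00000.

E[X] = 98 = 98.00000.


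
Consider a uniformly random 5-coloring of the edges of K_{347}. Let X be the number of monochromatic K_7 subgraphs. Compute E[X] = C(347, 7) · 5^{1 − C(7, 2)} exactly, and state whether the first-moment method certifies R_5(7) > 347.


E[X] = C(347, 7) · 5^{1 − 21} = 113090774900334 · 5^{−20} = 113090774900334/95367431640625.
As a reduced fraction: E[X] = 113090774900334/95367431640625 ≈ 1.1858427.
Is E[X] < 1? NO.
Since E[X] ≥ 1, the first-moment bound is inconclusive at n = 347; it does NOT by itself certify R_5(7) > 347.

E[X] = 113090774900334/95367431640625 ≈ 1.1858427; E[X] ≥ 1; first-moment method inconclusive here.


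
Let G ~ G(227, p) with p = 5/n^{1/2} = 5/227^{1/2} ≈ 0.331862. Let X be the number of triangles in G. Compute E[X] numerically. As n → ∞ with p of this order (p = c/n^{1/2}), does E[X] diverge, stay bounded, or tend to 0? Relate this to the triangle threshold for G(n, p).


Number of potential triangles: C(227, 3) = 1923825.
Each occurs with probability p³ ≈ (0.331862)³ ≈ 3.65486405e-02.
By linearity: E[X] = C(227, 3)·p³ ≈ 1923825 · 3.65486405e-02 ≈ 70313.188323.
Since α = 1/2 < 1, p = c/n^{1/2} ≫ 1/n is above the triangle threshold p ~ 1/n. Asymptotically E[X] ~ (c³/6)·n^{3(1−α)} = (5³/6)·n^{1.5} → ∞; triangles are abundant w.h.p.

E[X] ≈ 70313.188323; in regime p = Θ(1/n^{1/2}) E[X] diverges (above the triangle threshold p ~ 1/n).
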